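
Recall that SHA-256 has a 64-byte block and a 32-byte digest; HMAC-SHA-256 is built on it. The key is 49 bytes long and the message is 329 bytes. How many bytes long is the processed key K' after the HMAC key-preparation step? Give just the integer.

64

Key is 49 ≤ 64 bytes, zero-padded: |K'| = 64.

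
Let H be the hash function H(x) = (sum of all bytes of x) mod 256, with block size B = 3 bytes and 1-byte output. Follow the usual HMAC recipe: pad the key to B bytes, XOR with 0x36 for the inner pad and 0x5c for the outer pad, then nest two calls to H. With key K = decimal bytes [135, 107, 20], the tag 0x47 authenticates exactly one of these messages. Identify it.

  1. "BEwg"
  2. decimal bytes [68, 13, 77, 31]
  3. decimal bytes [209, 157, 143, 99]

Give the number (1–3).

Key decimal bytes [135, 107, 20] = 87 6b 14 is exactly B = 3 bytes: K' = 87 6b 14.
K' ⊕ ipad = b1 5d 22; K' ⊕ opad = db 37 48.
m1: inner = H(b1 5d 22 42 45 77 67) = 95; tag = H(db 37 48 95) = ef
m2: inner = H(b1 5d 22 44 0d 4d 1f) = ed; tag = H(db 37 48 ed) = 47 ← matches
m3: inner = H(b1 5d 22 d1 9d 8f 63) = 90; tag = H(db 37 48 90) = ea

2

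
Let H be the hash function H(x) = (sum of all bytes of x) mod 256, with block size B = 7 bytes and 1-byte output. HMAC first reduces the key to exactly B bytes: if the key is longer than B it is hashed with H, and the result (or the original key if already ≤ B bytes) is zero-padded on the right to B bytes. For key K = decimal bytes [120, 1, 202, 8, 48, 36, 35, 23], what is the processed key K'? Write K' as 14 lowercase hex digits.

|K| = 8 > B = 7, so first hash the key.
H(K): sum = 120+1+202+8+48+36+35+23 = 473; mod 256 = 217 → d9.
Zero-pad H(K) = d9 to 7 bytes: K' = d9 00 00 00 00 00 00.

d9000000000000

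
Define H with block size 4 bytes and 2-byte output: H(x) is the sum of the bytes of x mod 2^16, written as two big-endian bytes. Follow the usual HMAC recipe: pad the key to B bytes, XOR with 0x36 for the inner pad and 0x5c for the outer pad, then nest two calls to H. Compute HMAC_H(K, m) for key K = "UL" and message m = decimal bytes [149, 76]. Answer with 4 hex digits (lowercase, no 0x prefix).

Key "UL" = 55 4c is 2 bytes ≤ B = 4; zero-pad to 4 bytes: K' = 55 4c 00 00.
K' ⊕ ipad = 63 7a 36 36.  K' ⊕ opad = 09 10 5c 5c.
Inner input = (K'⊕ipad) ∥ m = 63 7a 36 36 ∥ 95 4c.
Inner hash: sum = 99+122+54+54+149+76 = 554 → 02 2a.
Outer input = (K'⊕opad) ∥ inner = 09 10 5c 5c ∥ 02 2a.
Outer hash (tag): sum = 9+16+92+92+2+42 = 253 → 00 fd.

00fd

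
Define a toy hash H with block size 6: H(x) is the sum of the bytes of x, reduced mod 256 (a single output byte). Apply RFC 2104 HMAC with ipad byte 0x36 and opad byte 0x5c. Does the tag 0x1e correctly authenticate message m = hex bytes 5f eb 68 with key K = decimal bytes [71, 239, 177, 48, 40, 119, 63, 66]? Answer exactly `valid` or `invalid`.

invalid

Key decimal bytes [71, 239, 177, 48, 40, 119, 63, 66] = 47 ef b1 30 28 77 3f 42 is 8 bytes > B = 6, so hash it first: H(key) = 37, then zero-pad to 6 bytes: K' = 37 00 00 00 00 00.
K' ⊕ ipad = 01 36 36 36 36 36; K' ⊕ opad = 6b 5c 5c 5c 5c 5c.
Inner hash: sum = 1+54+54+54+54+54+95+235+104 = 705; mod 256 = 193 → c1.
Outer hash (recomputed tag): sum = 107+92+92+92+92+92+193 = 760; mod 256 = 248 → f8.
Recomputed tag = f8; claimed = 1e → mismatch.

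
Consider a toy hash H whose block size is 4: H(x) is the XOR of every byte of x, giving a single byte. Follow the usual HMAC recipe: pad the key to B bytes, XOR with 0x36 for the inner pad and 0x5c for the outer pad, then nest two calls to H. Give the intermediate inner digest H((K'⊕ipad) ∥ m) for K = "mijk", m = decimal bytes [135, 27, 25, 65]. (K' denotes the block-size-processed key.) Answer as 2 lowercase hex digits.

c1

Key "mijk" = 6d 69 6a 6b is exactly B = 4 bytes: K' = 6d 69 6a 6b.
K' ⊕ ipad = 5b 5f 5c 5d.
Inner input = 5b 5f 5c 5d ∥ 87 1b 19 41.
Inner hash: XOR 5b⊕5f⊕5c⊕5d⊕87⊕1b⊕19⊕41 = c1.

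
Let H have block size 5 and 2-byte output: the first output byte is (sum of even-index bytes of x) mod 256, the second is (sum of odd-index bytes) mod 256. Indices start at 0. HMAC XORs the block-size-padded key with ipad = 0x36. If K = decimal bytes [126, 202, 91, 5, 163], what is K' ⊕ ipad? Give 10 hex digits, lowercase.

Key decimal bytes [126, 202, 91, 5, 163] = 7e ca 5b 05 a3 is exactly B = 5 bytes: K' = 7e ca 5b 05 a3.
XOR each byte with 0x36: 7e⊕36=48, ca⊕36=fc, 5b⊕36=6d, 05⊕36=33, a3⊕36=95.

48fc6d3395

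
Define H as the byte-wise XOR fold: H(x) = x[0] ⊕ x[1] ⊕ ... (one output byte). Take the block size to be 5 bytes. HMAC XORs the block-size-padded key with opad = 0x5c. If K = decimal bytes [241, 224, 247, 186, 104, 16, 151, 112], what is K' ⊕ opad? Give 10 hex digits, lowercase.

Key decimal bytes [241, 224, 247, 186, 104, 16, 151, 112] = f1 e0 f7 ba 68 10 97 70 is 8 bytes > B = 5, so hash it first: H(key) = c3, then zero-pad to 5 bytes: K' = c3 00 00 00 00.
XOR each byte with 0x5c: c3⊕5c=9f, 00⊕5c=5c, 00⊕5c=5c, 00⊕5c=5c, 00⊕5c=5c.

9f5c5c5c5c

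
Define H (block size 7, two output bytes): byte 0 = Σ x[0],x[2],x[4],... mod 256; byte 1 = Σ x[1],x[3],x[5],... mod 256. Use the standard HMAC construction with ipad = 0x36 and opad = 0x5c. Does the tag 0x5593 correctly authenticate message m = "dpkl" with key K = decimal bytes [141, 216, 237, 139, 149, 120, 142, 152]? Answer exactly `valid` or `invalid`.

Key decimal bytes [141, 216, 237, 139, 149, 120, 142, 152] = 8d d8 ed 8b 95 78 8e 98 is 8 bytes > B = 7, so hash it first: H(key) = 9d 73, then zero-pad to 7 bytes: K' = 9d 73 00 00 00 00 00.
K' ⊕ ipad = ab 45 36 36 36 36 36; K' ⊕ opad = c1 2f 5c 5c 5c 5c 5c.
Inner hash: even-index sum = 553 mod 256 = 41; odd-index sum = 384 mod 256 = 128 → 29 80.
Outer hash (recomputed tag): even-index sum = 597 mod 256 = 85; odd-index sum = 272 mod 256 = 16 → 55 10.
Recomputed tag = 5510; claimed = 5593 → mismatch.

invalid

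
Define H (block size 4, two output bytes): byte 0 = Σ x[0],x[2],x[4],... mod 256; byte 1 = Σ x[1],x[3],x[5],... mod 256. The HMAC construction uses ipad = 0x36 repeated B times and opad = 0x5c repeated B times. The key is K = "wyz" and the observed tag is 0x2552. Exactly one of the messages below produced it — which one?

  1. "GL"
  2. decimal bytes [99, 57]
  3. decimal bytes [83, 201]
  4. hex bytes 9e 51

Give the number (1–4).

Key "wyz" = 77 79 7a is 3 bytes ≤ B = 4; zero-pad to 4 bytes: K' = 77 79 7a 00.
K' ⊕ ipad = 41 4f 4c 36; K' ⊕ opad = 2b 25 26 5c.
m1: inner = H(41 4f 4c 36 47 4c) = d4 d1; tag = H(2b 25 26 5c d4 d1) = 2552 ← matches
m2: inner = H(41 4f 4c 36 63 39) = f0 be; tag = H(2b 25 26 5c f0 be) = 413f
m3: inner = H(41 4f 4c 36 53 c9) = e0 4e; tag = H(2b 25 26 5c e0 4e) = 31cf
m4: inner = H(41 4f 4c 36 9e 51) = 2b d6; tag = H(2b 25 26 5c 2b d6) = 7c57

1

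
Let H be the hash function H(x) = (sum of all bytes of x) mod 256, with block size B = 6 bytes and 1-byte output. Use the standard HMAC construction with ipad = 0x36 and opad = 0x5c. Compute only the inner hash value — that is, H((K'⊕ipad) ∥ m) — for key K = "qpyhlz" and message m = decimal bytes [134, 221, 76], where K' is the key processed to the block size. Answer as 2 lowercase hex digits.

Key "qpyhlz" = 71 70 79 68 6c 7a is exactly B = 6 bytes: K' = 71 70 79 68 6c 7a.
K' ⊕ ipad = 47 46 4f 5e 5a 4c.
Inner input = 47 46 4f 5e 5a 4c ∥ 86 dd 4c.
Inner hash: sum = 71+70+79+94+90+76+134+221+76 = 911; mod 256 = 143 → 8f.

8f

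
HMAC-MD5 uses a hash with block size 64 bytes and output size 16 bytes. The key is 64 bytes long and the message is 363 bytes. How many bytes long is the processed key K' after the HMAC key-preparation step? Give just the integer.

Key is 64 ≤ 64 bytes, zero-padded: |K'| = 64.

64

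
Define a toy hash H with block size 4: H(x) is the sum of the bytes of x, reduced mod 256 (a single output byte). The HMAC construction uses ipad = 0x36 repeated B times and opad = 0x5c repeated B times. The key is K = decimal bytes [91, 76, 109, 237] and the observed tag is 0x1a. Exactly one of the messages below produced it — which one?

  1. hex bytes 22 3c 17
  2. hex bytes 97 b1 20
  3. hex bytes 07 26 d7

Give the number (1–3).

3

Key decimal bytes [91, 76, 109, 237] = 5b 4c 6d ed is exactly B = 4 bytes: K' = 5b 4c 6d ed.
K' ⊕ ipad = 6d 7a 5b db; K' ⊕ opad = 07 10 31 b1.
m1: inner = H(6d 7a 5b db 22 3c 17) = 92; tag = H(07 10 31 b1 92) = 8b
m2: inner = H(6d 7a 5b db 97 b1 20) = 85; tag = H(07 10 31 b1 85) = 7e
m3: inner = H(6d 7a 5b db 07 26 d7) = 21; tag = H(07 10 31 b1 21) = 1a ← matches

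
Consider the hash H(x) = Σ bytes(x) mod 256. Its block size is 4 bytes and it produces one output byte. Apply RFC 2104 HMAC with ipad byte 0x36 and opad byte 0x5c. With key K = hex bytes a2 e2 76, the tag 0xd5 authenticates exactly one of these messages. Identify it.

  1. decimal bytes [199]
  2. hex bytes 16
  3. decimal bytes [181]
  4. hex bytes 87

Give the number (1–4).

3

Key hex bytes a2 e2 76 is 3 bytes ≤ B = 4; zero-pad to 4 bytes: K' = a2 e2 76 00.
K' ⊕ ipad = 94 d4 40 36; K' ⊕ opad = fe be 2a 5c.
m1: inner = H(94 d4 40 36 c7) = a5; tag = H(fe be 2a 5c a5) = e7
m2: inner = H(94 d4 40 36 16) = f4; tag = H(fe be 2a 5c f4) = 36
m3: inner = H(94 d4 40 36 b5) = 93; tag = H(fe be 2a 5c 93) = d5 ← matches
m4: inner = H(94 d4 40 36 87) = 65; tag = H(fe be 2a 5c 65) = a7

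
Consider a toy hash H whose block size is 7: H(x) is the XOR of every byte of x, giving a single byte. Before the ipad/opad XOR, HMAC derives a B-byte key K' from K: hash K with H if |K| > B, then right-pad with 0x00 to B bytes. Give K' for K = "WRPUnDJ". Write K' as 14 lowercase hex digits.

575250556e444a

Key "WRPUnDJ" = 57 52 50 55 6e 44 4a is exactly B = 7 bytes: K' = 57 52 50 55 6e 44 4a.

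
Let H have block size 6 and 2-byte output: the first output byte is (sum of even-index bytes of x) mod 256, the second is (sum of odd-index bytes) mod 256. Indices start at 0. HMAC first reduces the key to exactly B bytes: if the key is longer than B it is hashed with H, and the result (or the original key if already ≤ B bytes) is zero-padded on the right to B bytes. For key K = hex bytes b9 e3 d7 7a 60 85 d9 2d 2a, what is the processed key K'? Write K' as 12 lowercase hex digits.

f30f00000000

|K| = 9 > B = 6, so first hash the key.
H(K): even-index sum = 755 mod 256 = 243; odd-index sum = 527 mod 256 = 15 → f3 0f.
Zero-pad H(K) = f3 0f to 6 bytes: K' = f3 0f 00 00 00 00.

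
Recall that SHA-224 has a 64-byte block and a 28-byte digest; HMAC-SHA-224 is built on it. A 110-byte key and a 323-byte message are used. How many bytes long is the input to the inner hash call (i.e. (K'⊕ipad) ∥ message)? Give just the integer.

387

Key is 110 > 64 bytes, so it is hashed to 28 bytes then zero-padded to 64: |K'| = 64.
Inner input = (K'⊕ipad) ∥ m → 64 + 323 = 387 bytes.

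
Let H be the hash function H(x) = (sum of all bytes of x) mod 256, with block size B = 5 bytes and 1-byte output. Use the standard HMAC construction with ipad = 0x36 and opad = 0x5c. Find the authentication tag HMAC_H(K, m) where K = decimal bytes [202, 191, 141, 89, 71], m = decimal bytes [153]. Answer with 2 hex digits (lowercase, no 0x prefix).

23

Key decimal bytes [202, 191, 141, 89, 71] = ca bf 8d 59 47 is exactly B = 5 bytes: K' = ca bf 8d 59 47.
K' ⊕ ipad = fc 89 bb 6f 71.  K' ⊕ opad = 96 e3 d1 05 1b.
Inner input = (K'⊕ipad) ∥ m = fc 89 bb 6f 71 ∥ 99.
Inner hash: sum = 252+137+187+111+113+153 = 953; mod 256 = 185 → b9.
Outer input = (K'⊕opad) ∥ inner = 96 e3 d1 05 1b ∥ b9.
Outer hash (tag): sum = 150+227+209+5+27+185 = 803; mod 256 = 35 → 23.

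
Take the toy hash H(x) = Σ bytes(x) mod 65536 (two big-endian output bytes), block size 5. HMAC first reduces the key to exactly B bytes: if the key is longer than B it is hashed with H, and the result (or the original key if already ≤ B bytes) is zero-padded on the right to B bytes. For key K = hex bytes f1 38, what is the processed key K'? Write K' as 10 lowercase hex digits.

Key hex bytes f1 38 is 2 bytes ≤ B = 5; zero-pad to 5 bytes: K' = f1 38 00 00 00.

f138000000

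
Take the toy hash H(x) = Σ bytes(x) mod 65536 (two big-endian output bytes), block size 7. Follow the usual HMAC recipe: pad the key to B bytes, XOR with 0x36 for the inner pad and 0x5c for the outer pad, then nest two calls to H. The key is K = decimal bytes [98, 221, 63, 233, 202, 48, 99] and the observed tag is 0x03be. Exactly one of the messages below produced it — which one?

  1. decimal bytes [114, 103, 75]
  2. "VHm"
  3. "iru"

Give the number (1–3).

1

Key decimal bytes [98, 221, 63, 233, 202, 48, 99] = 62 dd 3f e9 ca 30 63 is exactly B = 7 bytes: K' = 62 dd 3f e9 ca 30 63.
K' ⊕ ipad = 54 eb 09 df fc 06 55; K' ⊕ opad = 3e 81 63 b5 96 6c 3f.
m1: inner = H(54 eb 09 df fc 06 55 72 67 4b) = 04 a2; tag = H(3e 81 63 b5 96 6c 3f 04 a2) = 03be ← matches
m2: inner = H(54 eb 09 df fc 06 55 56 48 6d) = 04 89; tag = H(3e 81 63 b5 96 6c 3f 04 89) = 03a5
m3: inner = H(54 eb 09 df fc 06 55 69 72 75) = 04 ce; tag = H(3e 81 63 b5 96 6c 3f 04 ce) = 03ea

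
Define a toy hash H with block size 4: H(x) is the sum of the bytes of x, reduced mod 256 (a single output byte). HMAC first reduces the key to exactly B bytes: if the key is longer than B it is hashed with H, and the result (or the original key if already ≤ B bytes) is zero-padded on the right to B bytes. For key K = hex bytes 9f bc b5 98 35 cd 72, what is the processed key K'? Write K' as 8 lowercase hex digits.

1c000000

|K| = 7 > B = 4, so first hash the key.
H(K): sum = 159+188+181+152+53+205+114 = 1052; mod 256 = 28 → 1c.
Zero-pad H(K) = 1c to 4 bytes: K' = 1c 00 00 00.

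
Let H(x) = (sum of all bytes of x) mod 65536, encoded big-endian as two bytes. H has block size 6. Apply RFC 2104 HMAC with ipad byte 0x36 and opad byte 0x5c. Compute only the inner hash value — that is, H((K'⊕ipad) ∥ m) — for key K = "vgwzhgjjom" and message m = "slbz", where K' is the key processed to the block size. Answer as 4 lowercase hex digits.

0340

Key "vgwzhgjjom" = 76 67 77 7a 68 67 6a 6a 6f 6d is 10 bytes > B = 6, so hash it first: H(key) = 04 4d, then zero-pad to 6 bytes: K' = 04 4d 00 00 00 00.
K' ⊕ ipad = 32 7b 36 36 36 36.
Inner input = 32 7b 36 36 36 36 ∥ 73 6c 62 7a.
Inner hash: sum = 50+123+54+54+54+54+115+108+98+122 = 832 → 03 40.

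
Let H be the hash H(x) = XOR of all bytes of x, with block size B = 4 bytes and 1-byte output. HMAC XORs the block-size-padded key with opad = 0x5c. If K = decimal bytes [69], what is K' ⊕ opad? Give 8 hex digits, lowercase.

Key decimal bytes [69] = 45 is 1 byte ≤ B = 4; zero-pad to 4 bytes: K' = 45 00 00 00.
XOR each byte with 0x5c: 45⊕5c=19, 00⊕5c=5c, 00⊕5c=5c, 00⊕5c=5c.

195c5c5c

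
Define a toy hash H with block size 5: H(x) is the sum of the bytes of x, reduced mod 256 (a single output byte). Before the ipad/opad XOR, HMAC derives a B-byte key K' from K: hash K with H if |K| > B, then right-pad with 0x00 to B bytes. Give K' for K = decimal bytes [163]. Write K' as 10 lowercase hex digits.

Key decimal bytes [163] = a3 is 1 byte ≤ B = 5; zero-pad to 5 bytes: K' = a3 00 00 00 00.

a300000000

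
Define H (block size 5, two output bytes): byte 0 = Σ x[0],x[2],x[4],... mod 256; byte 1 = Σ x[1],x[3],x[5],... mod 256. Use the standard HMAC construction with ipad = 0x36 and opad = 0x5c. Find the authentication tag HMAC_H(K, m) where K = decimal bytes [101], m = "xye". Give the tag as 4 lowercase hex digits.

Key decimal bytes [101] = 65 is 1 byte ≤ B = 5; zero-pad to 5 bytes: K' = 65 00 00 00 00.
K' ⊕ ipad = 53 36 36 36 36.  K' ⊕ opad = 39 5c 5c 5c 5c.
Inner input = (K'⊕ipad) ∥ m = 53 36 36 36 36 ∥ 78 79 65.
Inner hash: even-index sum = 312 mod 256 = 56; odd-index sum = 329 mod 256 = 73 → 38 49.
Outer input = (K'⊕opad) ∥ inner = 39 5c 5c 5c 5c ∥ 38 49.
Outer hash (tag): even-index sum = 314 mod 256 = 58; odd-index sum = 240 mod 256 = 240 → 3a f0.

3af0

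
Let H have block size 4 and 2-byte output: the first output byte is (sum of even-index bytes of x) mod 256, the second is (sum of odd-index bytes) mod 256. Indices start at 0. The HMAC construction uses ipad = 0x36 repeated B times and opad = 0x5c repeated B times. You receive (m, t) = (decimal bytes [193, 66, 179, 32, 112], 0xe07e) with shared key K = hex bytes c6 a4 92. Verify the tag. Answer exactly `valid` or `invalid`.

valid

Key hex bytes c6 a4 92 is 3 bytes ≤ B = 4; zero-pad to 4 bytes: K' = c6 a4 92 00.
K' ⊕ ipad = f0 92 a4 36; K' ⊕ opad = 9a f8 ce 5c.
Inner hash: even-index sum = 888 mod 256 = 120; odd-index sum = 298 mod 256 = 42 → 78 2a.
Outer hash (recomputed tag): even-index sum = 480 mod 256 = 224; odd-index sum = 382 mod 256 = 126 → e0 7e.
Recomputed tag = e07e; claimed = e07e → match.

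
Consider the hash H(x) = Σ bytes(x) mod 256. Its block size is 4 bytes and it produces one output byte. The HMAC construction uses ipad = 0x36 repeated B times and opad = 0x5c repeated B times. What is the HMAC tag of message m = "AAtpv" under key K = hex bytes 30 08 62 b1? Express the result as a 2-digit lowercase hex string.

Key hex bytes 30 08 62 b1 is exactly B = 4 bytes: K' = 30 08 62 b1.
K' ⊕ ipad = 06 3e 54 87.  K' ⊕ opad = 6c 54 3e ed.
Inner input = (K'⊕ipad) ∥ m = 06 3e 54 87 ∥ 41 41 74 70 76.
Inner hash: sum = 6+62+84+135+65+65+116+112+118 = 763; mod 256 = 251 → fb.
Outer input = (K'⊕opad) ∥ inner = 6c 54 3e ed ∥ fb.
Outer hash (tag): sum = 108+84+62+237+251 = 742; mod 256 = 230 → e6.

e6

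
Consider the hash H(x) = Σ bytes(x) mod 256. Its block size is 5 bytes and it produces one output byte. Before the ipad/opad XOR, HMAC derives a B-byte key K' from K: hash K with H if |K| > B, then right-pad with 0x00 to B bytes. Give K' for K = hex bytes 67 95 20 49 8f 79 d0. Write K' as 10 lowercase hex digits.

3d00000000

|K| = 7 > B = 5, so first hash the key.
H(K): sum = 103+149+32+73+143+121+208 = 829; mod 256 = 61 → 3d.
Zero-pad H(K) = 3d to 5 bytes: K' = 3d 00 00 00 00.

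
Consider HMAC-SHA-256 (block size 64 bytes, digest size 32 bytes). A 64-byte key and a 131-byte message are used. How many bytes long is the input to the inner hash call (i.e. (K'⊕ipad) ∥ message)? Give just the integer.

195

Key is 64 ≤ 64 bytes, zero-padded: |K'| = 64.
Inner input = (K'⊕ipad) ∥ m → 64 + 131 = 195 bytes.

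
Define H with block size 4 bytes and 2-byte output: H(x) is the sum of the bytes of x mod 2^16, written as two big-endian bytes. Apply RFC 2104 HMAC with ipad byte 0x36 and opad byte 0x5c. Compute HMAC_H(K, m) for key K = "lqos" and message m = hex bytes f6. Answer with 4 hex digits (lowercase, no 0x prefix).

Key "lqos" = 6c 71 6f 73 is exactly B = 4 bytes: K' = 6c 71 6f 73.
K' ⊕ ipad = 5a 47 59 45.  K' ⊕ opad = 30 2d 33 2f.
Inner input = (K'⊕ipad) ∥ m = 5a 47 59 45 ∥ f6.
Inner hash: sum = 90+71+89+69+246 = 565 → 02 35.
Outer input = (K'⊕opad) ∥ inner = 30 2d 33 2f ∥ 02 35.
Outer hash (tag): sum = 48+45+51+47+2+53 = 246 → 00 f6.

00f6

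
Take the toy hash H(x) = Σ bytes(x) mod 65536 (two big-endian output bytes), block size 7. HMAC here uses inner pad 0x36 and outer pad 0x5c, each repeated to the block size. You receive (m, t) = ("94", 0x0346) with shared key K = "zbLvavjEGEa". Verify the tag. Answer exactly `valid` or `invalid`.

valid

Key "zbLvavjEGEa" = 7a 62 4c 76 61 76 6a 45 47 45 61 is 11 bytes > B = 7, so hash it first: H(key) = 04 11, then zero-pad to 7 bytes: K' = 04 11 00 00 00 00 00.
K' ⊕ ipad = 32 27 36 36 36 36 36; K' ⊕ opad = 58 4d 5c 5c 5c 5c 5c.
Inner hash: sum = 50+39+54+54+54+54+54+57+52 = 468 → 01 d4.
Outer hash (recomputed tag): sum = 88+77+92+92+92+92+92+1+212 = 838 → 03 46.
Recomputed tag = 0346; claimed = 0346 → match.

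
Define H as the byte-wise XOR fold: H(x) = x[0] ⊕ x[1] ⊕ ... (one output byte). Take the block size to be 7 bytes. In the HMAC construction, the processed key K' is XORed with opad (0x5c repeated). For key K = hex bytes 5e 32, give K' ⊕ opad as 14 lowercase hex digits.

Key hex bytes 5e 32 is 2 bytes ≤ B = 7; zero-pad to 7 bytes: K' = 5e 32 00 00 00 00 00.
XOR each byte with 0x5c: 5e⊕5c=02, 32⊕5c=6e, 00⊕5c=5c, 00⊕5c=5c, 00⊕5c=5c, 00⊕5c=5c, 00⊕5c=5c.

026e5c5c5c5c5c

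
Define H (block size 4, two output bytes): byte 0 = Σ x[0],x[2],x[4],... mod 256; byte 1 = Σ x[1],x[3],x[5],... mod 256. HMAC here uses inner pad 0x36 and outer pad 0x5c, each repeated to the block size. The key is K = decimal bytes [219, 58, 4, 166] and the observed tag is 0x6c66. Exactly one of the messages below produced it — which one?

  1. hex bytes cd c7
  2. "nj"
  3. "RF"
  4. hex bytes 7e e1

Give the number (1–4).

Key decimal bytes [219, 58, 4, 166] = db 3a 04 a6 is exactly B = 4 bytes: K' = db 3a 04 a6.
K' ⊕ ipad = ed 0c 32 90; K' ⊕ opad = 87 66 58 fa.
m1: inner = H(ed 0c 32 90 cd c7) = ec 63; tag = H(87 66 58 fa ec 63) = cbc3
m2: inner = H(ed 0c 32 90 6e 6a) = 8d 06; tag = H(87 66 58 fa 8d 06) = 6c66 ← matches
m3: inner = H(ed 0c 32 90 52 46) = 71 e2; tag = H(87 66 58 fa 71 e2) = 5042
m4: inner = H(ed 0c 32 90 7e e1) = 9d 7d; tag = H(87 66 58 fa 9d 7d) = 7cdd

2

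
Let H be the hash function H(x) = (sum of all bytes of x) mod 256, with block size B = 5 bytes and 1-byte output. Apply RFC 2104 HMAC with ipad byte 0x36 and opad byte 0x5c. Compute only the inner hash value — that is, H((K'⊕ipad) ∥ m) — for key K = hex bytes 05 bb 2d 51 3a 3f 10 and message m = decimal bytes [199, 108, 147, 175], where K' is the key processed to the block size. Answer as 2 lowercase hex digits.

Key hex bytes 05 bb 2d 51 3a 3f 10 is 7 bytes > B = 5, so hash it first: H(key) = c7, then zero-pad to 5 bytes: K' = c7 00 00 00 00.
K' ⊕ ipad = f1 36 36 36 36.
Inner input = f1 36 36 36 36 ∥ c7 6c 93 af.
Inner hash: sum = 241+54+54+54+54+199+108+147+175 = 1086; mod 256 = 62 → 3e.

3e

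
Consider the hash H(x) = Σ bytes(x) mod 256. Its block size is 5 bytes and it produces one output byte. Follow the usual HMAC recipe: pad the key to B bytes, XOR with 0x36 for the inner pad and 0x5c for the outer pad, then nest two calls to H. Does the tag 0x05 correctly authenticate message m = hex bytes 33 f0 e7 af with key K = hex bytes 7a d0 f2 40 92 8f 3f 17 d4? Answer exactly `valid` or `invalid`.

Key hex bytes 7a d0 f2 40 92 8f 3f 17 d4 is 9 bytes > B = 5, so hash it first: H(key) = c7, then zero-pad to 5 bytes: K' = c7 00 00 00 00.
K' ⊕ ipad = f1 36 36 36 36; K' ⊕ opad = 9b 5c 5c 5c 5c.
Inner hash: sum = 241+54+54+54+54+51+240+231+175 = 1154; mod 256 = 130 → 82.
Outer hash (recomputed tag): sum = 155+92+92+92+92+130 = 653; mod 256 = 141 → 8d.
Recomputed tag = 8d; claimed = 05 → mismatch.

invalid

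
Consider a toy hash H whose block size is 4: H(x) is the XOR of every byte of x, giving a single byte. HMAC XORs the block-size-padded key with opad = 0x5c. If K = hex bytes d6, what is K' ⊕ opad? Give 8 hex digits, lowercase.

Key hex bytes d6 is 1 byte ≤ B = 4; zero-pad to 4 bytes: K' = d6 00 00 00.
XOR each byte with 0x5c: d6⊕5c=8a, 00⊕5c=5c, 00⊕5c=5c, 00⊕5c=5c.

8a5c5c5c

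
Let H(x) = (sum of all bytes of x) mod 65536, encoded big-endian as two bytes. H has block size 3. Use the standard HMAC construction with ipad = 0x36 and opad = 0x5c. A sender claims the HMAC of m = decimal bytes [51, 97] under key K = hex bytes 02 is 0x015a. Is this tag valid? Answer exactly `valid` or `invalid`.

Key hex bytes 02 is 1 byte ≤ B = 3; zero-pad to 3 bytes: K' = 02 00 00.
K' ⊕ ipad = 34 36 36; K' ⊕ opad = 5e 5c 5c.
Inner hash: sum = 52+54+54+51+97 = 308 → 01 34.
Outer hash (recomputed tag): sum = 94+92+92+1+52 = 331 → 01 4b.
Recomputed tag = 014b; claimed = 015a → mismatch.

invalid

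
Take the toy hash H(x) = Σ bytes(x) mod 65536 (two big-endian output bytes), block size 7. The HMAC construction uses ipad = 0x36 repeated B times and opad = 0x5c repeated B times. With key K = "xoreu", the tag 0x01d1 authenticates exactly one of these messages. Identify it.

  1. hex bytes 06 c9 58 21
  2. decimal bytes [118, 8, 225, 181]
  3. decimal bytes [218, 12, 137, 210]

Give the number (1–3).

Key "xoreu" = 78 6f 72 65 75 is 5 bytes ≤ B = 7; zero-pad to 7 bytes: K' = 78 6f 72 65 75 00 00.
K' ⊕ ipad = 4e 59 44 53 43 36 36; K' ⊕ opad = 24 33 2e 39 29 5c 5c.
m1: inner = H(4e 59 44 53 43 36 36 06 c9 58 21) = 03 35; tag = H(24 33 2e 39 29 5c 5c 03 35) = 01d7
m2: inner = H(4e 59 44 53 43 36 36 76 08 e1 b5) = 04 01; tag = H(24 33 2e 39 29 5c 5c 04 01) = 01a4
m3: inner = H(4e 59 44 53 43 36 36 da 0c 89 d2) = 04 2e; tag = H(24 33 2e 39 29 5c 5c 04 2e) = 01d1 ← matches

3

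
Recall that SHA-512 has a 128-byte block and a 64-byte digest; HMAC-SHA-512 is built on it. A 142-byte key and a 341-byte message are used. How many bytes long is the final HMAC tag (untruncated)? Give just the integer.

The tag is one SHA-512 digest: 64 bytes.

64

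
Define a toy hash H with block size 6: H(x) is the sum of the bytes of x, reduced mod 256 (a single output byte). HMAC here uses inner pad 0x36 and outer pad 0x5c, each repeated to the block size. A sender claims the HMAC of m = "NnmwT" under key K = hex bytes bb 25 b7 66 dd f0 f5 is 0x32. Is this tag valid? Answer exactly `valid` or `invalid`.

Key hex bytes bb 25 b7 66 dd f0 f5 is 7 bytes > B = 6, so hash it first: H(key) = bf, then zero-pad to 6 bytes: K' = bf 00 00 00 00 00.
K' ⊕ ipad = 89 36 36 36 36 36; K' ⊕ opad = e3 5c 5c 5c 5c 5c.
Inner hash: sum = 137+54+54+54+54+54+78+110+109+119+84 = 907; mod 256 = 139 → 8b.
Outer hash (recomputed tag): sum = 227+92+92+92+92+92+139 = 826; mod 256 = 58 → 3a.
Recomputed tag = 3a; claimed = 32 → mismatch.

invalid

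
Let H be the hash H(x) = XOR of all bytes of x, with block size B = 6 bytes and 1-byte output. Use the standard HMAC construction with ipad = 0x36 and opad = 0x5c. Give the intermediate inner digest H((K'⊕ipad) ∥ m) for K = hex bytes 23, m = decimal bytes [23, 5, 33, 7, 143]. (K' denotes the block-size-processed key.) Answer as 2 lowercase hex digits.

98

Key hex bytes 23 is 1 byte ≤ B = 6; zero-pad to 6 bytes: K' = 23 00 00 00 00 00.
K' ⊕ ipad = 15 36 36 36 36 36.
Inner input = 15 36 36 36 36 36 ∥ 17 05 21 07 8f.
Inner hash: XOR 15⊕36⊕36⊕36⊕36⊕36⊕17⊕05⊕21⊕07⊕8f = 98.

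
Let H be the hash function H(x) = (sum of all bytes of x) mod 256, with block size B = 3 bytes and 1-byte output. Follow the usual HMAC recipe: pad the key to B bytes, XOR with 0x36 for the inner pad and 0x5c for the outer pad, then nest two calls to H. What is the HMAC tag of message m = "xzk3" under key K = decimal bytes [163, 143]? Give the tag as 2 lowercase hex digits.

42

Key decimal bytes [163, 143] = a3 8f is 2 bytes ≤ B = 3; zero-pad to 3 bytes: K' = a3 8f 00.
K' ⊕ ipad = 95 b9 36.  K' ⊕ opad = ff d3 5c.
Inner input = (K'⊕ipad) ∥ m = 95 b9 36 ∥ 78 7a 6b 33.
Inner hash: sum = 149+185+54+120+122+107+51 = 788; mod 256 = 20 → 14.
Outer input = (K'⊕opad) ∥ inner = ff d3 5c ∥ 14.
Outer hash (tag): sum = 255+211+92+20 = 578; mod 256 = 66 → 42.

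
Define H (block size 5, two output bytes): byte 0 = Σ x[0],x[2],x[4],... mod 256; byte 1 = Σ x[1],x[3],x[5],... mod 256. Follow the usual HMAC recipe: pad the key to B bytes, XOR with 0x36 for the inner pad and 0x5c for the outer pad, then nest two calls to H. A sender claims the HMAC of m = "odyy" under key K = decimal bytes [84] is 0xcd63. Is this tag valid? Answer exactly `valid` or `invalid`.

invalid

Key decimal bytes [84] = 54 is 1 byte ≤ B = 5; zero-pad to 5 bytes: K' = 54 00 00 00 00.
K' ⊕ ipad = 62 36 36 36 36; K' ⊕ opad = 08 5c 5c 5c 5c.
Inner hash: even-index sum = 427 mod 256 = 171; odd-index sum = 340 mod 256 = 84 → ab 54.
Outer hash (recomputed tag): even-index sum = 276 mod 256 = 20; odd-index sum = 355 mod 256 = 99 → 14 63.
Recomputed tag = 1463; claimed = cd63 → mismatch.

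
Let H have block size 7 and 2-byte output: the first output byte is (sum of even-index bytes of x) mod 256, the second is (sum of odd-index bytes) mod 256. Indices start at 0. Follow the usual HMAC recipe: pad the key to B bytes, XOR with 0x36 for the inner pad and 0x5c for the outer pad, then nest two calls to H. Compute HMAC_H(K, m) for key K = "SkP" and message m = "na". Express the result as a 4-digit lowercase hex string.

0a87

Key "SkP" = 53 6b 50 is 3 bytes ≤ B = 7; zero-pad to 7 bytes: K' = 53 6b 50 00 00 00 00.
K' ⊕ ipad = 65 5d 66 36 36 36 36.  K' ⊕ opad = 0f 37 0c 5c 5c 5c 5c.
Inner input = (K'⊕ipad) ∥ m = 65 5d 66 36 36 36 36 ∥ 6e 61.
Inner hash: even-index sum = 408 mod 256 = 152; odd-index sum = 311 mod 256 = 55 → 98 37.
Outer input = (K'⊕opad) ∥ inner = 0f 37 0c 5c 5c 5c 5c ∥ 98 37.
Outer hash (tag): even-index sum = 266 mod 256 = 10; odd-index sum = 391 mod 256 = 135 → 0a 87.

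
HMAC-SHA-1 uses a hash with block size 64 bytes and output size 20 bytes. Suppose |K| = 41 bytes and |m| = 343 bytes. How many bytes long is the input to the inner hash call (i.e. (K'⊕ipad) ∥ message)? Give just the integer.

Key is 41 ≤ 64 bytes, zero-padded: |K'| = 64.
Inner input = (K'⊕ipad) ∥ m → 64 + 343 = 407 bytes.

407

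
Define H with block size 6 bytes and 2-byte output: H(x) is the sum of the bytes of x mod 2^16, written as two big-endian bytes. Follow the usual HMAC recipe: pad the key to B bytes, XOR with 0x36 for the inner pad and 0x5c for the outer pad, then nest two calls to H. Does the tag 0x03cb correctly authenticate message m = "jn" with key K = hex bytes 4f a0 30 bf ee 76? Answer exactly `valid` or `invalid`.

Key hex bytes 4f a0 30 bf ee 76 is exactly B = 6 bytes: K' = 4f a0 30 bf ee 76.
K' ⊕ ipad = 79 96 06 89 d8 40; K' ⊕ opad = 13 fc 6c e3 b2 2a.
Inner hash: sum = 121+150+6+137+216+64+106+110 = 910 → 03 8e.
Outer hash (recomputed tag): sum = 19+252+108+227+178+42+3+142 = 971 → 03 cb.
Recomputed tag = 03cb; claimed = 03cb → match.

valid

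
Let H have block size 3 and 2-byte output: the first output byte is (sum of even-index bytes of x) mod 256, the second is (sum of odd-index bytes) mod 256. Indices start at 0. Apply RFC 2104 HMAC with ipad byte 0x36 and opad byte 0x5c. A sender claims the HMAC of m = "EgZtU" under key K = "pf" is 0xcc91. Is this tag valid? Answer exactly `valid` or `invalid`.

Key "pf" = 70 66 is 2 bytes ≤ B = 3; zero-pad to 3 bytes: K' = 70 66 00.
K' ⊕ ipad = 46 50 36; K' ⊕ opad = 2c 3a 5c.
Inner hash: even-index sum = 343 mod 256 = 87; odd-index sum = 324 mod 256 = 68 → 57 44.
Outer hash (recomputed tag): even-index sum = 204 mod 256 = 204; odd-index sum = 145 mod 256 = 145 → cc 91.
Recomputed tag = cc91; claimed = cc91 → match.

valid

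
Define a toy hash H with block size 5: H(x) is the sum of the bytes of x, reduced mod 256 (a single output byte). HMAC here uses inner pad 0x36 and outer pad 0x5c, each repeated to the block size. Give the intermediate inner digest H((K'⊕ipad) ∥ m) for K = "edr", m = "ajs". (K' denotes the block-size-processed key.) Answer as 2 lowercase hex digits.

Key "edr" = 65 64 72 is 3 bytes ≤ B = 5; zero-pad to 5 bytes: K' = 65 64 72 00 00.
K' ⊕ ipad = 53 52 44 36 36.
Inner input = 53 52 44 36 36 ∥ 61 6a 73.
Inner hash: sum = 83+82+68+54+54+97+106+115 = 659; mod 256 = 147 → 93.

93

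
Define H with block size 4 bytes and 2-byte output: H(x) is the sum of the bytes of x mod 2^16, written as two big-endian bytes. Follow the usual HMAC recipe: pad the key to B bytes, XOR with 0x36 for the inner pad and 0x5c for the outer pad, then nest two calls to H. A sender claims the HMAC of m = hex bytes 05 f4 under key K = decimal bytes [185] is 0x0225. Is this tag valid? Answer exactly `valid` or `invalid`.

Key decimal bytes [185] = b9 is 1 byte ≤ B = 4; zero-pad to 4 bytes: K' = b9 00 00 00.
K' ⊕ ipad = 8f 36 36 36; K' ⊕ opad = e5 5c 5c 5c.
Inner hash: sum = 143+54+54+54+5+244 = 554 → 02 2a.
Outer hash (recomputed tag): sum = 229+92+92+92+2+42 = 549 → 02 25.
Recomputed tag = 0225; claimed = 0225 → match.

valid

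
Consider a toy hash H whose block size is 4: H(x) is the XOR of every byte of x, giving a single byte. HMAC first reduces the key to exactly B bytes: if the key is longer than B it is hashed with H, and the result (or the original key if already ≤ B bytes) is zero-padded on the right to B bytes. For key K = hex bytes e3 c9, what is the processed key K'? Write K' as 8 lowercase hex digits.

e3c90000

Key hex bytes e3 c9 is 2 bytes ≤ B = 4; zero-pad to 4 bytes: K' = e3 c9 00 00.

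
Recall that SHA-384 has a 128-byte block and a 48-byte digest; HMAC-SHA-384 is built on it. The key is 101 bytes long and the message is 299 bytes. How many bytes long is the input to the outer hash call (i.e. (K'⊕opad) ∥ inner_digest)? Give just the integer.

176

Key is 101 ≤ 128 bytes, zero-padded: |K'| = 128.
Outer input = (K'⊕opad) ∥ H(inner) → 128 + 48 = 176 bytes.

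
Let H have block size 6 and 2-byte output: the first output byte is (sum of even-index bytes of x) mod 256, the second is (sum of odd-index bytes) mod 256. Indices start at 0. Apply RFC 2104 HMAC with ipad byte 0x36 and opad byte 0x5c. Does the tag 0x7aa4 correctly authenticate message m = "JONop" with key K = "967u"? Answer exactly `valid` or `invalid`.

invalid

Key "967u" = 39 36 37 75 is 4 bytes ≤ B = 6; zero-pad to 6 bytes: K' = 39 36 37 75 00 00.
K' ⊕ ipad = 0f 00 01 43 36 36; K' ⊕ opad = 65 6a 6b 29 5c 5c.
Inner hash: even-index sum = 334 mod 256 = 78; odd-index sum = 311 mod 256 = 55 → 4e 37.
Outer hash (recomputed tag): even-index sum = 378 mod 256 = 122; odd-index sum = 294 mod 256 = 38 → 7a 26.
Recomputed tag = 7a26; claimed = 7aa4 → mismatch.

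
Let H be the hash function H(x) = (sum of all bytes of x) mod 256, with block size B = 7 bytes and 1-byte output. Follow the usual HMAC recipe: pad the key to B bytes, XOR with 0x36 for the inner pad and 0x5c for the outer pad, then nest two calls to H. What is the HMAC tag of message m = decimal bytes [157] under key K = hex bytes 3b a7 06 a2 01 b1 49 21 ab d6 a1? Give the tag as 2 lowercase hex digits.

Key hex bytes 3b a7 06 a2 01 b1 49 21 ab d6 a1 is 11 bytes > B = 7, so hash it first: H(key) = c8, then zero-pad to 7 bytes: K' = c8 00 00 00 00 00 00.
K' ⊕ ipad = fe 36 36 36 36 36 36.  K' ⊕ opad = 94 5c 5c 5c 5c 5c 5c.
Inner input = (K'⊕ipad) ∥ m = fe 36 36 36 36 36 36 ∥ 9d.
Inner hash: sum = 254+54+54+54+54+54+54+157 = 735; mod 256 = 223 → df.
Outer input = (K'⊕opad) ∥ inner = 94 5c 5c 5c 5c 5c 5c ∥ df.
Outer hash (tag): sum = 148+92+92+92+92+92+92+223 = 923; mod 256 = 155 → 9b.

9b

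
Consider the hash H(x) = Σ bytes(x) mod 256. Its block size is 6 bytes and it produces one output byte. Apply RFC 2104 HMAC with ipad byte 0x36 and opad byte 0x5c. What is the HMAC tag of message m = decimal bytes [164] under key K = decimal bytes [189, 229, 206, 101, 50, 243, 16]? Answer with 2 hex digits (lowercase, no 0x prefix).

10

Key decimal bytes [189, 229, 206, 101, 50, 243, 16] = bd e5 ce 65 32 f3 10 is 7 bytes > B = 6, so hash it first: H(key) = 0a, then zero-pad to 6 bytes: K' = 0a 00 00 00 00 00.
K' ⊕ ipad = 3c 36 36 36 36 36.  K' ⊕ opad = 56 5c 5c 5c 5c 5c.
Inner input = (K'⊕ipad) ∥ m = 3c 36 36 36 36 36 ∥ a4.
Inner hash: sum = 60+54+54+54+54+54+164 = 494; mod 256 = 238 → ee.
Outer input = (K'⊕opad) ∥ inner = 56 5c 5c 5c 5c 5c ∥ ee.
Outer hash (tag): sum = 86+92+92+92+92+92+238 = 784; mod 256 = 16 → 10.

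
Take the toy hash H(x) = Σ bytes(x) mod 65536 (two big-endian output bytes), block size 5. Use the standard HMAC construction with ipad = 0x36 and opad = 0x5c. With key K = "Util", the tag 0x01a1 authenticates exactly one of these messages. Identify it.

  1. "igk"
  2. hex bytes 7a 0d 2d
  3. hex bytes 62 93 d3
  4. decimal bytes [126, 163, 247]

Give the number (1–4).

4

Key "Util" = 55 74 69 6c is 4 bytes ≤ B = 5; zero-pad to 5 bytes: K' = 55 74 69 6c 00.
K' ⊕ ipad = 63 42 5f 5a 36; K' ⊕ opad = 09 28 35 30 5c.
m1: inner = H(63 42 5f 5a 36 69 67 6b) = 02 cf; tag = H(09 28 35 30 5c 02 cf) = 01c3
m2: inner = H(63 42 5f 5a 36 7a 0d 2d) = 02 48; tag = H(09 28 35 30 5c 02 48) = 013c
m3: inner = H(63 42 5f 5a 36 62 93 d3) = 03 5c; tag = H(09 28 35 30 5c 03 5c) = 0151
m4: inner = H(63 42 5f 5a 36 7e a3 f7) = 03 ac; tag = H(09 28 35 30 5c 03 ac) = 01a1 ← matches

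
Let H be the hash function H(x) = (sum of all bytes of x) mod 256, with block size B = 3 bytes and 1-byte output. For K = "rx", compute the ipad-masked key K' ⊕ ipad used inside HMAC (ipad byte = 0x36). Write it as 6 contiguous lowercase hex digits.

Key "rx" = 72 78 is 2 bytes ≤ B = 3; zero-pad to 3 bytes: K' = 72 78 00.
XOR each byte with 0x36: 72⊕36=44, 78⊕36=4e, 00⊕36=36.

444e36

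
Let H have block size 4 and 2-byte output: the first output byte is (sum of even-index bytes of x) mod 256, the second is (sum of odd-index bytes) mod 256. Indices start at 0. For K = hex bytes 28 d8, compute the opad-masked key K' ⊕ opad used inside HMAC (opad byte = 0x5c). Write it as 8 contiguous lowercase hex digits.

74845c5c

Key hex bytes 28 d8 is 2 bytes ≤ B = 4; zero-pad to 4 bytes: K' = 28 d8 00 00.
XOR each byte with 0x5c: 28⊕5c=74, d8⊕5c=84, 00⊕5c=5c, 00⊕5c=5c.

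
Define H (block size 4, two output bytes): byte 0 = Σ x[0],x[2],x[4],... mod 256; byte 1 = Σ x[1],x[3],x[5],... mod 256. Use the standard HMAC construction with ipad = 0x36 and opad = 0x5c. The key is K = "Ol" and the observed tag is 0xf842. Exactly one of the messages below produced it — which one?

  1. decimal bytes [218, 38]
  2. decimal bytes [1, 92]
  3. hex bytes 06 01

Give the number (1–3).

Key "Ol" = 4f 6c is 2 bytes ≤ B = 4; zero-pad to 4 bytes: K' = 4f 6c 00 00.
K' ⊕ ipad = 79 5a 36 36; K' ⊕ opad = 13 30 5c 5c.
m1: inner = H(79 5a 36 36 da 26) = 89 b6; tag = H(13 30 5c 5c 89 b6) = f842 ← matches
m2: inner = H(79 5a 36 36 01 5c) = b0 ec; tag = H(13 30 5c 5c b0 ec) = 1f78
m3: inner = H(79 5a 36 36 06 01) = b5 91; tag = H(13 30 5c 5c b5 91) = 241d

1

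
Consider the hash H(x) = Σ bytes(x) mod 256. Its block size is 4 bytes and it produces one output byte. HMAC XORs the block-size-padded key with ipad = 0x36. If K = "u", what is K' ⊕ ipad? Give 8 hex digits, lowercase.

43363636

Key "u" = 75 is 1 byte ≤ B = 4; zero-pad to 4 bytes: K' = 75 00 00 00.
XOR each byte with 0x36: 75⊕36=43, 00⊕36=36, 00⊕36=36, 00⊕36=36.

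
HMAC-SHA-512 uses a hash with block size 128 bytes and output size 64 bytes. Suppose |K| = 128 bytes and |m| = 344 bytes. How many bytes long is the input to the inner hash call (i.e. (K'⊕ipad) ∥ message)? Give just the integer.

Key is 128 ≤ 128 bytes, zero-padded: |K'| = 128.
Inner input = (K'⊕ipad) ∥ m → 128 + 344 = 472 bytes.

472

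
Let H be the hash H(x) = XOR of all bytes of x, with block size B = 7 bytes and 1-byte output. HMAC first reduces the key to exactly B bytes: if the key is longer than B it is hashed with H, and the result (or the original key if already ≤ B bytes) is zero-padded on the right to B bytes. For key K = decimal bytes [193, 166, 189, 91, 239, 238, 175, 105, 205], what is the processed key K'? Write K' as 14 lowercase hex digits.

|K| = 9 > B = 7, so first hash the key.
H(K): XOR c1⊕a6⊕bd⊕5b⊕ef⊕ee⊕af⊕69⊕cd = 8b.
Zero-pad H(K) = 8b to 7 bytes: K' = 8b 00 00 00 00 00 00.

8b000000000000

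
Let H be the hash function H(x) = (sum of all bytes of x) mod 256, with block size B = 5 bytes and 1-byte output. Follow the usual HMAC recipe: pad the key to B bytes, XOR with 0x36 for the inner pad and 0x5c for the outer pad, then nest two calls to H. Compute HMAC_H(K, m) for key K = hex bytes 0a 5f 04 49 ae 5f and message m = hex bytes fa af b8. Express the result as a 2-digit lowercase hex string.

3d

Key hex bytes 0a 5f 04 49 ae 5f is 6 bytes > B = 5, so hash it first: H(key) = c3, then zero-pad to 5 bytes: K' = c3 00 00 00 00.
K' ⊕ ipad = f5 36 36 36 36.  K' ⊕ opad = 9f 5c 5c 5c 5c.
Inner input = (K'⊕ipad) ∥ m = f5 36 36 36 36 ∥ fa af b8.
Inner hash: sum = 245+54+54+54+54+250+175+184 = 1070; mod 256 = 46 → 2e.
Outer input = (K'⊕opad) ∥ inner = 9f 5c 5c 5c 5c ∥ 2e.
Outer hash (tag): sum = 159+92+92+92+92+46 = 573; mod 256 = 61 → 3d.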